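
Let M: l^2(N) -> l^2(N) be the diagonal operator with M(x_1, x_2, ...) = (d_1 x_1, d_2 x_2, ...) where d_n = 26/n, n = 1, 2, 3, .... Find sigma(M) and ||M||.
sigma(M) = {26/n : n ≥ 1} ∪ {0}; ||M|| = 26

A bounded diagonal operator on l^2 with diagonal entries d_n has spectrum equal to the closure of {d_n : n ≥ 1}: every d_n is an eigenvalue (with eigenvector e_n), so {d_n} ⊂ sigma(M); the spectrum is closed, so its closure is too; and for lambda not in the closure, (M - lambda I) has bounded inverse (the diagonal entries 1/(d_n - lambda) are bounded). For our sequence d_n = 26/n, n = 1, 2, 3, ...:
  - {d_n} = {26/n : n ≥ 1}; the only limit point is 0
  - closure = {26/n : n ≥ 1} ∪ {0}
For the norm: a diagonal operator has ||M|| = sup_n |d_n|. Here d_n = 26/n is positive and decreasing, so sup_n |d_n| = d_1 = 26. So ||M|| = 26.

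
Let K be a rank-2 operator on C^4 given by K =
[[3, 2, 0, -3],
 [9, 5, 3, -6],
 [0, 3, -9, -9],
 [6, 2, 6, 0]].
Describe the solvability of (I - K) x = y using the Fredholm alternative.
(I - K) is invertible (det(I - K) = 2 ≠ 0), so for every y in C^4 the equation (I - K) x = y has a unique solution.

K has rank 2 and factors as K = U V^T = u1 v1^T + u2 v2^T with u1 = (1, 3, 0, 2), v1 = (3, 1, 3, 0), u2 = (-1, -2, -3, 0), v2 = (0, -1, 3, 3) (multiplying out reproduces the displayed K). The nonzero eigenvalues of U V^T coincide with those of the 2 x 2 matrix G = V^T U = [[v1·u1, v1·u2], [v2·u1, v2·u2]] = [[6, -14], [3, -7]], and by the Sylvester determinant identity det(I_4 - U V^T) = det(I_2 - V^T U) = det([[-5, 14], [-3, 8]]) = (-5)(8) - (14)(-3) = 2. (Direct check: I - K =
[[-2, -2, 0, 3],
 [-9, -4, -3, 6],
 [0, -3, 10, 9],
 [-6, -2, -6, 1]]
has determinant 2.) The finite-dimensional Fredholm alternative says: either (I - K) is invertible, or ker(I - K) ≠ {0} and then range(I - K) = ker((I - K)^*)^⊥, with dim ker(I - K) = dim ker((I - K)^*). Since det(I - K) ≠ 0, 1 is not an eigenvalue of K and ker(I - K) = {0}, so we are in the first case: for every y there is a unique x = (I - K)^(-1) y. (Explicitly, by the Woodbury identity, (I - U V^T)^(-1) = I + U (I_2 - G)^(-1) V^T.)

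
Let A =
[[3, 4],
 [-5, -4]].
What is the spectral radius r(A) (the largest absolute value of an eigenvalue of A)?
r(A) = sqrt(8) ≈ 2.8284

The eigenvalues of A are the roots of its characteristic polynomial. With M = A (coefficients from the trace and determinant):
  p(λ) = det(λ I - M) = λ^2 + λ + 8.
For λ^2 + λ + 8 the discriminant is -31. It is negative, so the roots are the complex-conjugate pair λ = -1/2 ± (sqrt(31)/2) i ≈ -0.5 ± 2.7839i. For a conjugate pair the product of the roots equals the constant term, so |λ|^2 = 8 and |λ| = sqrt(8) ≈ 2.8284.
Thus the eigenvalues (to 4 decimals) are -0.5 ± 2.7839i (modulus 2.8284). The spectral radius is the largest modulus: r(A) = sqrt(8) ≈ 2.8284. (Cross-check: r(A) ≤ ||A||_2 ≈ 8.0632; equality holds whenever A is normal, though it can also hold for some non-normal A.)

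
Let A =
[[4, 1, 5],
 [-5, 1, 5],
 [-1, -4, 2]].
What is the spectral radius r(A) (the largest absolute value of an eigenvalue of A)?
r(A) ≈ 5.9871

The eigenvalues of A are the roots of its characteristic polynomial. With M = A (coefficients from the trace, the sum of principal 2x2 minors, and det A):
  p(λ) = det(λ I - M) = λ^3 - 7λ^2 + 44λ - 198.
No integer candidate from the rational root theorem (±divisors of 198) is a root, so the roots are irrational. The cubic discriminant is Δ = -478324 < 0, so there is one real root and a complex-conjugate pair. p(5) = -28 and p(6) = 30 have opposite signs, so a root lies in (5, 6); Newton's method refines it to λ ≈ 5.5237. Dividing out (λ - (5.5237)) leaves approximately λ^2 - 1.4763λ + 35.8454. For λ^2 - 1.4763λ + 35.8454 the discriminant is -141.2023. It is negative, so the remaining roots are the complex-conjugate pair λ ≈ 0.7381 ± 5.9414i. Their product equals the constant term, so |λ|^2 ≈ 35.8454 and |λ| ≈ 5.9871.
Thus the eigenvalues (to 4 decimals) are 5.5237 (modulus 5.5237); 0.7381 ± 5.9414i (modulus 5.9871). The spectral radius is the largest modulus: r(A) ≈ 5.9871. (Cross-check: r(A) ≤ ||A||_2 ≈ 7.5649; equality holds whenever A is normal, though it can also hold for some non-normal A.)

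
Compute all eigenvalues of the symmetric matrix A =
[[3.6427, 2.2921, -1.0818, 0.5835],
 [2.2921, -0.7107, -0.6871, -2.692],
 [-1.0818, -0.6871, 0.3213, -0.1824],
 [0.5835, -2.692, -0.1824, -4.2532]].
sigma(A) ≈ {-6, 0, 5} (0 with multiplicity 2)

A is real symmetric, so its spectrum consists of real eigenvalues. Expanding the characteristic polynomial of the displayed matrix gives
  det(λ I - A) = p(λ) = λ^4 + (1)λ^3 + (-30)λ^2 + (0.0024)λ + (0).
Solving p(λ) = 0 yields eigenvalues ≈ -6, 0, 0, 5. (A is shown rounded to 4 decimals, so these recover the underlying integer eigenvalues to within that precision.)
Verification: the trace of A = -1 equals the sum of eigenvalues -1, and det(A) ≈ -0.0000 matches the eigenvalue product 0.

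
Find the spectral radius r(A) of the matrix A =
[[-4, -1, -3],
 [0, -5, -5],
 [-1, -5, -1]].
r(A) ≈ 8.6944

The eigenvalues of A are the roots of its characteristic polynomial. With M = A (coefficients from the trace, the sum of principal 2x2 minors, and det A):
  p(λ) = det(λ I - M) = λ^3 + 10λ^2 + λ - 90.
No integer candidate from the rational root theorem (±divisors of 90) is a root, so the roots are irrational. The cubic discriminant is Δ = 125196 > 0, so there are three distinct real roots. p(-9) = -18 and p(-8) = 30 have opposite signs, so a root lies in (-9, -8); Newton's method refines it to λ ≈ -8.6944. p(-4) = 2 and p(-3) = -30 have opposite signs, so a root lies in (-4, -3); Newton's method refines it to λ ≈ -3.9357. p(2) = -40 and p(3) = 30 have opposite signs, so a root lies in (2, 3); Newton's method refines it to λ ≈ 2.6301. Check (Vieta): the three roots sum to -10, matching tr M = -10.
Thus the eigenvalues (to 4 decimals) are -8.6944 (modulus 8.6944); -3.9357 (modulus 3.9357); 2.6301 (modulus 2.6301). The spectral radius is the largest modulus: r(A) ≈ 8.6944. (Cross-check: r(A) ≤ ||A||_2 ≈ 8.9758; equality holds whenever A is normal, though it can also hold for some non-normal A.)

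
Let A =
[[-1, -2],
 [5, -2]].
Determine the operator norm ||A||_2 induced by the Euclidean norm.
||A||_2 = sqrt((34 + sqrt(580))/2) ≈ 5.389 (= sqrt(largest eigenvalue of A^T A))

||A||_2 = sigma_max(A) = sqrt(lambda_max(A^T A)). Form the symmetric matrix M = A^T A =
[[26, -8],
 [-8, 8]].
Its characteristic polynomial (trace, determinant of M give the coefficients) is
  p(λ) = det(λ I - M) = λ^2 - 34λ + 144.
For λ^2 - 34λ + 144 the discriminant is 580. It is nonnegative but not a perfect square, so the roots are real and irrational: λ = (34 ± sqrt(580))/2 ≈ 29.0416, 4.9584.
So the eigenvalues of A^T A are ≈ 4.9584, 29.0416 (all ≥ 0, as they must be for A^T A). The largest is λ_max = (34 + sqrt(580))/2 ≈ 29.0416, hence ||A||_2 = sqrt(λ_max) = sqrt((34 + sqrt(580))/2) ≈ 5.389.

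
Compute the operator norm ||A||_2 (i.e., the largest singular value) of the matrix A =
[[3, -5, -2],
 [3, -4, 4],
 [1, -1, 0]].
||A||_2 ≈ 7.8997 (= sqrt(largest eigenvalue of A^T A))

||A||_2 = sigma_max(A) = sqrt(lambda_max(A^T A)). Form the symmetric matrix M = A^T A =
[[19, -28, 6],
 [-28, 42, -6],
 [6, -6, 20]].
Its characteristic polynomial (trace, sum of principal 2x2 minors, determinant of M give the coefficients) is
  p(λ) = det(λ I - M) = λ^3 - 81λ^2 + 1162λ - 100.
No integer candidate from the rational root theorem (±divisors of 100) is a root, so the roots are irrational. The cubic discriminant is Δ = 2539589972 > 0, so there are three distinct real roots. p(0) = -100 and p(1) = 982 have opposite signs, so a root lies in (0, 1); Newton's method refines it to λ ≈ 0.0866. p(18) = 404 and p(19) = -404 have opposite signs, so a root lies in (18, 19); Newton's method refines it to λ ≈ 18.5079. p(62) = -1092 and p(63) = 1664 have opposite signs, so a root lies in (62, 63); Newton's method refines it to λ ≈ 62.4055. Check (Vieta): the three roots sum to 81, matching tr M = 81.
So the eigenvalues of A^T A are ≈ 0.0866, 18.5079, 62.4055 (all ≥ 0, as they must be for A^T A). The largest is λ_max ≈ 62.4055, hence ||A||_2 = sqrt(λ_max) ≈ 7.8997.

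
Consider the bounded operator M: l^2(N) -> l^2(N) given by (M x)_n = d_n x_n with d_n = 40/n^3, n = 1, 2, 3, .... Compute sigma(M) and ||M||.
sigma(M) = {40/n^3 : n ≥ 1} ∪ {0}; ||M|| = 40

A bounded diagonal operator on l^2 with diagonal entries d_n has spectrum equal to the closure of {d_n : n ≥ 1}: every d_n is an eigenvalue (with eigenvector e_n), so {d_n} ⊂ sigma(M); the spectrum is closed, so its closure is too; and for lambda not in the closure, (M - lambda I) has bounded inverse (the diagonal entries 1/(d_n - lambda) are bounded). For our sequence d_n = 40/n^3, n = 1, 2, 3, ...:
  - {d_n} = {40/n^3 : n ≥ 1}; the only limit point is 0
  - closure = {40/n^3 : n ≥ 1} ∪ {0}
For the norm: a diagonal operator has ||M|| = sup_n |d_n|. Here d_n = 40/n^3 is positive and decreasing, so sup_n |d_n| = d_1 = 40. So ||M|| = 40.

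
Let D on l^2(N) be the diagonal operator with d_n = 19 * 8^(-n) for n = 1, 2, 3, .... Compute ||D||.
||D|| = 19/8 (attained at n = 1)

For D diagonal, ||D|| = sup_n |d_n|. The sequence d_n = 19 * 8^(-n) is positive and strictly decreasing (ratio 8^(-1) < 1), so the supremum is d_1 = 19/8. Hence ||D|| = 19/8.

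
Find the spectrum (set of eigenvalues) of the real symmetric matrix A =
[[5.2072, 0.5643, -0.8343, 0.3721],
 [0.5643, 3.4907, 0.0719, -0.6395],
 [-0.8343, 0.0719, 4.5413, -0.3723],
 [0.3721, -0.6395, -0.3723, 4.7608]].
sigma(A) ≈ {3, 4, 5, 6}

A is real symmetric, so its spectrum consists of real eigenvalues. Expanding the characteristic polynomial of the displayed matrix gives
  det(λ I - A) = p(λ) = λ^4 + (-18)λ^3 + (119)λ^2 + (-342)λ + (360).
Solving p(λ) = 0 yields eigenvalues ≈ 3, 4, 5, 6. (A is shown rounded to 4 decimals, so these recover the underlying integer eigenvalues to within that precision.)
Verification: the trace of A = 18 equals the sum of eigenvalues 18, and det(A) ≈ 360.0001 matches the eigenvalue product 360.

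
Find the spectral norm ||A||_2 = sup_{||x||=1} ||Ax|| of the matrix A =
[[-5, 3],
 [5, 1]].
||A||_2 = sqrt((60 + sqrt(2000))/2) ≈ 7.2361 (= sqrt(largest eigenvalue of A^T A))

||A||_2 = sigma_max(A) = sqrt(lambda_max(A^T A)). Form the symmetric matrix M = A^T A =
[[50, -10],
 [-10, 10]].
Its characteristic polynomial (trace, determinant of M give the coefficients) is
  p(λ) = det(λ I - M) = λ^2 - 60λ + 400.
For λ^2 - 60λ + 400 the discriminant is 2000. It is nonnegative but not a perfect square, so the roots are real and irrational: λ = (60 ± sqrt(2000))/2 ≈ 52.3607, 7.6393.
So the eigenvalues of A^T A are ≈ 7.6393, 52.3607 (all ≥ 0, as they must be for A^T A). The largest is λ_max = (60 + sqrt(2000))/2 ≈ 52.3607, hence ||A||_2 = sqrt(λ_max) = sqrt((60 + sqrt(2000))/2) ≈ 7.2361.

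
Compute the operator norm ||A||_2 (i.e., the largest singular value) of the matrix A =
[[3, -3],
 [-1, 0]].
||A||_2 = sqrt((19 + sqrt(325))/2) ≈ 4.3028 (= sqrt(largest eigenvalue of A^T A))

||A||_2 = sigma_max(A) = sqrt(lambda_max(A^T A)). Form the symmetric matrix M = A^T A =
[[10, -9],
 [-9, 9]].
Its characteristic polynomial (trace, determinant of M give the coefficients) is
  p(λ) = det(λ I - M) = λ^2 - 19λ + 9.
For λ^2 - 19λ + 9 the discriminant is 325. It is nonnegative but not a perfect square, so the roots are real and irrational: λ = (19 ± sqrt(325))/2 ≈ 18.5139, 0.4861.
So the eigenvalues of A^T A are ≈ 0.4861, 18.5139 (all ≥ 0, as they must be for A^T A). The largest is λ_max = (19 + sqrt(325))/2 ≈ 18.5139, hence ||A||_2 = sqrt(λ_max) = sqrt((19 + sqrt(325))/2) ≈ 4.3028.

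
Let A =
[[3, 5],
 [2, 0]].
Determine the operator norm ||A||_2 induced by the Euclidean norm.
||A||_2 = sqrt((38 + sqrt(1044))/2) ≈ 5.9292 (= sqrt(largest eigenvalue of A^T A))

||A||_2 = sigma_max(A) = sqrt(lambda_max(A^T A)). Form the symmetric matrix M = A^T A =
[[13, 15],
 [15, 25]].
Its characteristic polynomial (trace, determinant of M give the coefficients) is
  p(λ) = det(λ I - M) = λ^2 - 38λ + 100.
For λ^2 - 38λ + 100 the discriminant is 1044. It is nonnegative but not a perfect square, so the roots are real and irrational: λ = (38 ± sqrt(1044))/2 ≈ 35.1555, 2.8445.
So the eigenvalues of A^T A are ≈ 2.8445, 35.1555 (all ≥ 0, as they must be for A^T A). The largest is λ_max = (38 + sqrt(1044))/2 ≈ 35.1555, hence ||A||_2 = sqrt(λ_max) = sqrt((38 + sqrt(1044))/2) ≈ 5.9292.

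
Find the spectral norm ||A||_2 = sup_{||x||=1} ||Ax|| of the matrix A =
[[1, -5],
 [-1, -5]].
||A||_2 = sqrt(50) ≈ 7.0711 (= sqrt(largest eigenvalue of A^T A))

||A||_2 = sigma_max(A) = sqrt(lambda_max(A^T A)). Form the symmetric matrix M = A^T A =
[[2, 0],
 [0, 50]].
Its characteristic polynomial (trace, determinant of M give the coefficients) is
  p(λ) = det(λ I - M) = λ^2 - 52λ + 100.
For λ^2 - 52λ + 100 the discriminant is 2304. It is a perfect square (48^2), so the roots are rational: λ = (52 ± 48)/2 = 50, 2.
So the eigenvalues of A^T A are ≈ 2, 50 (all ≥ 0, as they must be for A^T A). The largest is λ_max = 50, hence ||A||_2 = sqrt(λ_max) = sqrt(50) ≈ 7.0711.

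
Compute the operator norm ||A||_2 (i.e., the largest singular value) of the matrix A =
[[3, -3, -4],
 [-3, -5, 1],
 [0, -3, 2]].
||A||_2 ≈ 6.6869 (= sqrt(largest eigenvalue of A^T A))

||A||_2 = sigma_max(A) = sqrt(lambda_max(A^T A)). Form the symmetric matrix M = A^T A =
[[18, 6, -15],
 [6, 43, 1],
 [-15, 1, 21]].
Its characteristic polynomial (trace, sum of principal 2x2 minors, determinant of M give the coefficients) is
  p(λ) = det(λ I - M) = λ^3 - 82λ^2 + 1793λ - 5625.
No integer candidate from the rational root theorem (±divisors of 5625) is a root, so the roots are irrational. The cubic discriminant is Δ = 186053273 > 0, so there are three distinct real roots. p(3) = -957 and p(4) = 299 have opposite signs, so a root lies in (3, 4); Newton's method refines it to λ ≈ 3.7513. p(33) = 183 and p(34) = -151 have opposite signs, so a root lies in (33, 34); Newton's method refines it to λ ≈ 33.5341. p(44) = -301 and p(45) = 135 have opposite signs, so a root lies in (44, 45); Newton's method refines it to λ ≈ 44.7146. Check (Vieta): the three roots sum to 82, matching tr M = 82.
So the eigenvalues of A^T A are ≈ 3.7513, 33.5341, 44.7146 (all ≥ 0, as they must be for A^T A). The largest is λ_max ≈ 44.7146, hence ||A||_2 = sqrt(λ_max) ≈ 6.6869.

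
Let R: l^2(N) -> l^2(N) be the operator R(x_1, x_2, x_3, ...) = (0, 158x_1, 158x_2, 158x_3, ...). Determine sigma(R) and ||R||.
sigma(R) = closed disk {z in C : |z| ≤ 158}; ||R|| = 158

Note R = 158·U where U is the unit right shift (U x)_k = x_{k-1} (with x_0 := 0); so ||R|| = 158||U|| and sigma(R) = 158·sigma(U). ||R x||^2 = sum_{k≥1} |158x_k|^2 = 24964||x||^2, so ||R|| = 158 and sigma(R) ⊂ {|z| ≤ 158}. For any |lambda| < 158, the equation (R - lambda I) x = 0 forces x_1 = 0, then 158x_k = lambda x_{k+1} ⇒ x = 0, so R has no eigenvalues. But (R - lambda I) is not surjective for |lambda| < 158: solving (R - lambda I) x = e_1 would require x_n proportional to (lambda/158)^(-n), which is not in l^2. So every |lambda| < 158 lies in the residual spectrum. The boundary |lambda| = 158 is in the approximate point spectrum (the spectrum is closed). Hence sigma(R) is the closed disk of radius 158.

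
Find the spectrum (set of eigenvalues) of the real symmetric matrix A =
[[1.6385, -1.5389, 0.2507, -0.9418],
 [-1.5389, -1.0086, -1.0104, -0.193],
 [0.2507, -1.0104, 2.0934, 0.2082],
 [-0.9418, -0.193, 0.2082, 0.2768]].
sigma(A) ≈ {-2, 0, 2, 3}

A is real symmetric, so its spectrum consists of real eigenvalues. Expanding the characteristic polynomial of the displayed matrix gives
  det(λ I - A) = p(λ) = λ^4 + (-3)λ^3 + (-4)λ^2 + (12)λ + (0).
Solving p(λ) = 0 yields eigenvalues ≈ -2, 0, 2, 3. (A is shown rounded to 4 decimals, so these recover the underlying integer eigenvalues to within that precision.)
Verification: the trace of A = 3 equals the sum of eigenvalues 3, and det(A) ≈ -0.0004 matches the eigenvalue product 0.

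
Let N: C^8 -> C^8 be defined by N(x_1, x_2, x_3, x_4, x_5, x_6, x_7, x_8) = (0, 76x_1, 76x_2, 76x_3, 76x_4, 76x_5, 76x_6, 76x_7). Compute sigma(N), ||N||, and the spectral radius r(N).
sigma(N) = {0}; ||N|| = 76; r(N) = 0. (N is nilpotent with N^8 = 0.)

On C^8, N is a strictly lower-triangular matrix with 76 on the subdiagonal and zeros elsewhere, so its characteristic polynomial is lambda^8 and every eigenvalue is 0: sigma(N) = {0}. For the operator norm, N e_i = 76e_{i+1} for i = 1, ..., 7 and N e_8 = 0, so the singular values of N are 76 (with multiplicity 7) and 0; hence ||N|| = 76. The spectral radius r(N) = max|lambda| = 0. Note ||N|| > r(N) — characteristic of non-normal nilpotent operators. Indeed N^8 = 0.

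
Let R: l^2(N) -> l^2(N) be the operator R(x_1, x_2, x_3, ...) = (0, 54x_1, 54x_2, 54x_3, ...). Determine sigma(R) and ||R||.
sigma(R) = closed disk {z in C : |z| ≤ 54}; ||R|| = 54

Note R = 54·U where U is the unit right shift (U x)_k = x_{k-1} (with x_0 := 0); so ||R|| = 54||U|| and sigma(R) = 54·sigma(U). ||R x||^2 = sum_{k≥1} |54x_k|^2 = 2916||x||^2, so ||R|| = 54 and sigma(R) ⊂ {|z| ≤ 54}. For any |lambda| < 54, the equation (R - lambda I) x = 0 forces x_1 = 0, then 54x_k = lambda x_{k+1} ⇒ x = 0, so R has no eigenvalues. But (R - lambda I) is not surjective for |lambda| < 54: solving (R - lambda I) x = e_1 would require x_n proportional to (lambda/54)^(-n), which is not in l^2. So every |lambda| < 54 lies in the residual spectrum. The boundary |lambda| = 54 is in the approximate point spectrum (the spectrum is closed). Hence sigma(R) is the closed disk of radius 54.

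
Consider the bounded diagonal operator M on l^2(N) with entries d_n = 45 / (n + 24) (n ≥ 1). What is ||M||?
||M|| = 9/5 (attained at n = 1)

For M diagonal, ||M|| = sup_n |d_n| = sup_n 45/(n + 24). This is positive and strictly decreasing in n, so the supremum is attained at n = 1: d_1 = 45/(1 + 24) = 9/5. Hence ||M|| = 9/5.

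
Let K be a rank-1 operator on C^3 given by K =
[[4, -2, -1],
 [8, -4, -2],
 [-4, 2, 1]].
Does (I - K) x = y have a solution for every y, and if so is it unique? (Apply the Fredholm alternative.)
(I - K) is singular (det(I - K) = 0, i.e. 1 ∈ sigma(K)). (I - K) x = y is solvable iff y ⊥ ker((I - K)^*) = span{(4, -2, -1)}, i.e. iff 4y_1 - 2y_2 - y_3 = 0. When solvable, the solutions are x = y + c·(1, 2, -1), c arbitrary (ker(I - K) = span{(1, 2, -1)}, dimension 1).

K has rank 1, so it is an outer product K = u v^T: every row of K is a multiple of one row vector. Reading off the entries, u = (1, 2, -1) and v = (4, -2, -1) (row i of K equals u_i·v^T). A rank-one matrix u v^T satisfies K u = u (v·u) and kills the (2)-dimensional subspace v^⊥, so its characteristic polynomial is lambda^2 (lambda - v·u) with v·u = tr K = 1. Hence the eigenvalues of I - K are 1 (multiplicity 2) and 1 - (1) = 0, so det(I - K) = 0. (Direct check: I - K =
[[-3, 2, 1],
 [-8, 5, 2],
 [4, -2, 0]]
has determinant 0.) So 1 is an eigenvalue of K and (I - K) is not invertible. The finite-dimensional Fredholm alternative says: either (I - K) is invertible, or ker(I - K) ≠ {0} and then range(I - K) = ker((I - K)^*)^⊥, with dim ker(I - K) = dim ker((I - K)^*). We are in the second case, so we need both kernels. Kernel of I - K: (I - K) u = u - u (v·u) = u - u = 0, so ker(I - K) = span{u} = span{(1, 2, -1)} (it is exactly 1-dimensional because rank(I - K) = 2). Kernel of the adjoint: K is real, so (I - K)^* = I - K^T = I - v u^T, and (I - v u^T) v = v - v (u·v) = 0; hence ker((I - K)^*) = span{v} = span{(4, -2, -1)}. Therefore (I - K) x = y is solvable iff <y, v> = 0, i.e. iff 4y_1 - 2y_2 - y_3 = 0. When this holds, K y = u (v·y) = 0, so (I - K) y = y and x = y is a particular solution; the full solution set is the line x = y + c·u = y + c·(1, 2, -1), c ∈ C.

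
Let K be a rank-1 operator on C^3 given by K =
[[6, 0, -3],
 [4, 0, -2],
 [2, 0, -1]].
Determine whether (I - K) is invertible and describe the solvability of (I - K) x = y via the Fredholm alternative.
(I - K) is invertible (det(I - K) = -4 ≠ 0), so for every y in C^3 the equation (I - K) x = y has a unique solution.

K has rank 1, so it is an outer product K = u v^T: every row of K is a multiple of one row vector. Reading off the entries, u = (-3, -2, -1) and v = (-2, 0, 1) (row i of K equals u_i·v^T). A rank-one matrix u v^T satisfies K u = u (v·u) and kills the (2)-dimensional subspace v^⊥, so its characteristic polynomial is lambda^2 (lambda - v·u) with v·u = tr K = 5. Hence the eigenvalues of I - K are 1 (multiplicity 2) and 1 - (5) = -4, so det(I - K) = -4. (Direct check: I - K =
[[-5, 0, 3],
 [-4, 1, 2],
 [-2, 0, 2]]
has determinant -4.) The finite-dimensional Fredholm alternative says: either (I - K) is invertible, or ker(I - K) ≠ {0} and then range(I - K) = ker((I - K)^*)^⊥, with dim ker(I - K) = dim ker((I - K)^*). Since det(I - K) ≠ 0, 1 is not an eigenvalue of K and ker(I - K) = {0}, so we are in the first case: for every y there is a unique x = (I - K)^(-1) y. Explicitly, by the Sherman–Morrison formula, (I - u v^T)^(-1) = I + u v^T/(1 - v·u), i.e. (I - K)^(-1) = I + K/(-4).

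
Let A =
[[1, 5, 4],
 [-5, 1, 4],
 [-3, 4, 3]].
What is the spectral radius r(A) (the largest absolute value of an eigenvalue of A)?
r(A) ≈ 6.2641

The eigenvalues of A are the roots of its characteristic polynomial. With M = A (coefficients from the trace, the sum of principal 2x2 minors, and det A):
  p(λ) = det(λ I - M) = λ^3 - 5λ^2 + 28λ + 66.
No integer candidate from the rational root theorem (±divisors of 66) is a root, so the roots are irrational. The cubic discriminant is Δ = -319140 < 0, so there is one real root and a complex-conjugate pair. p(-2) = -18 and p(-1) = 32 have opposite signs, so a root lies in (-2, -1); Newton's method refines it to λ ≈ -1.682. Dividing out (λ - (-1.682)) leaves approximately λ^2 - 6.682λ + 39.2391. For λ^2 - 6.682λ + 39.2391 the discriminant is -112.3073. It is negative, so the remaining roots are the complex-conjugate pair λ ≈ 3.341 ± 5.2988i. Their product equals the constant term, so |λ|^2 ≈ 39.2391 and |λ| ≈ 6.2641.
Thus the eigenvalues (to 4 decimals) are -1.682 (modulus 1.682); 3.341 ± 5.2988i (modulus 6.2641). The spectral radius is the largest modulus: r(A) ≈ 6.2641. (Cross-check: r(A) ≤ ||A||_2 ≈ 9.4922; equality holds whenever A is normal, though it can also hold for some non-normal A.)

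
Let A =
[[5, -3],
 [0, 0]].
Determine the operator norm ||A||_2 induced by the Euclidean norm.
||A||_2 = sqrt(34) ≈ 5.831 (= sqrt(largest eigenvalue of A^T A))

||A||_2 = sigma_max(A) = sqrt(lambda_max(A^T A)). Form the symmetric matrix M = A^T A =
[[25, -15],
 [-15, 9]].
Its characteristic polynomial (trace, determinant of M give the coefficients) is
  p(λ) = det(λ I - M) = λ^2 - 34λ.
For λ^2 - 34λ the discriminant is 1156. It is a perfect square (34^2), so the roots are rational: λ = (34 ± 34)/2 = 34, 0.
So the eigenvalues of A^T A are ≈ 0, 34 (all ≥ 0, as they must be for A^T A). The largest is λ_max = 34, hence ||A||_2 = sqrt(λ_max) = sqrt(34) ≈ 5.831.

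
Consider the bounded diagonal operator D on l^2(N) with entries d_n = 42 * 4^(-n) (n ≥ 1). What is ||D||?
||D|| = 21/2 (attained at n = 1)

For D diagonal, ||D|| = sup_n |d_n|. The sequence d_n = 42 * 4^(-n) is positive and strictly decreasing (ratio 4^(-1) < 1), so the supremum is d_1 = 42/4 = 21/2. Hence ||D|| = 21/2.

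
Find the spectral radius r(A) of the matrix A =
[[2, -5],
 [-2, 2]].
r(A) = (4 + sqrt(40))/2 ≈ 5.1623

The eigenvalues of A are the roots of its characteristic polynomial. With M = A (coefficients from the trace and determinant):
  p(λ) = det(λ I - M) = λ^2 - 4λ - 6.
For λ^2 - 4λ - 6 the discriminant is 40. It is nonnegative but not a perfect square, so the roots are real and irrational: λ = (4 ± sqrt(40))/2 ≈ 5.1623, -1.1623.
Thus the eigenvalues (to 4 decimals) are 5.1623 (modulus 5.1623); -1.1623 (modulus 1.1623). The spectral radius is the largest modulus: r(A) = (4 + sqrt(40))/2 ≈ 5.1623. (Cross-check: r(A) ≤ ||A||_2 ≈ 6; equality holds whenever A is normal, though it can also hold for some non-normal A.)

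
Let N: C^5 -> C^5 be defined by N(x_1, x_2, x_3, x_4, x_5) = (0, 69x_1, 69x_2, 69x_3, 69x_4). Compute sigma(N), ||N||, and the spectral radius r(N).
sigma(N) = {0}; ||N|| = 69; r(N) = 0. (N is nilpotent with N^5 = 0.)

On C^5, N is a strictly lower-triangular matrix with 69 on the subdiagonal and zeros elsewhere, so its characteristic polynomial is lambda^5 and every eigenvalue is 0: sigma(N) = {0}. For the operator norm, N e_i = 69e_{i+1} for i = 1, ..., 4 and N e_5 = 0, so the singular values of N are 69 (with multiplicity 4) and 0; hence ||N|| = 69. The spectral radius r(N) = max|lambda| = 0. Note ||N|| > r(N) — characteristic of non-normal nilpotent operators. Indeed N^5 = 0.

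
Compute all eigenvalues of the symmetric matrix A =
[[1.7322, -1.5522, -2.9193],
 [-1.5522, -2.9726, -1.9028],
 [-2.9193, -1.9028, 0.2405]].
sigma(A) ≈ {-5, 0, 4}

A is real symmetric, so its spectrum consists of real eigenvalues. Expanding the characteristic polynomial of the displayed matrix gives
  det(λ I - A) = p(λ) = λ^3 + (1)λ^2 + (-20)λ + (0).
Solving p(λ) = 0 yields eigenvalues ≈ -5, 0, 4. (A is shown rounded to 4 decimals, so these recover the underlying integer eigenvalues to within that precision.)
Verification: the trace of A = -1 equals the sum of eigenvalues -1, and det(A) ≈ -0.0005 matches the eigenvalue product 0.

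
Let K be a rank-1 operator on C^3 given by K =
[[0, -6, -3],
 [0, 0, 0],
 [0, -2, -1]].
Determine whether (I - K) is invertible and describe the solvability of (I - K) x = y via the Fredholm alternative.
(I - K) is invertible (det(I - K) = 2 ≠ 0), so for every y in C^3 the equation (I - K) x = y has a unique solution.

K has rank 1, so it is an outer product K = u v^T: every row of K is a multiple of one row vector. Reading off the entries, u = (-3, 0, -1) and v = (0, 2, 1) (row i of K equals u_i·v^T). A rank-one matrix u v^T satisfies K u = u (v·u) and kills the (2)-dimensional subspace v^⊥, so its characteristic polynomial is lambda^2 (lambda - v·u) with v·u = tr K = -1. Hence the eigenvalues of I - K are 1 (multiplicity 2) and 1 - (-1) = 2, so det(I - K) = 2. (Direct check: I - K =
[[1, 6, 3],
 [0, 1, 0],
 [0, 2, 2]]
has determinant 2.) The finite-dimensional Fredholm alternative says: either (I - K) is invertible, or ker(I - K) ≠ {0} and then range(I - K) = ker((I - K)^*)^⊥, with dim ker(I - K) = dim ker((I - K)^*). Since det(I - K) ≠ 0, 1 is not an eigenvalue of K and ker(I - K) = {0}, so we are in the first case: for every y there is a unique x = (I - K)^(-1) y. Explicitly, by the Sherman–Morrison formula, (I - u v^T)^(-1) = I + u v^T/(1 - v·u), i.e. (I - K)^(-1) = I + K/(2).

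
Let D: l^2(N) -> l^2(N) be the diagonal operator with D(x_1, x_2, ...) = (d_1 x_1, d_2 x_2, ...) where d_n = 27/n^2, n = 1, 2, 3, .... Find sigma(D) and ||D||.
sigma(D) = {27/n^2 : n ≥ 1} ∪ {0}; ||D|| = 27

A bounded diagonal operator on l^2 with diagonal entries d_n has spectrum equal to the closure of {d_n : n ≥ 1}: every d_n is an eigenvalue (with eigenvector e_n), so {d_n} ⊂ sigma(D); the spectrum is closed, so its closure is too; and for lambda not in the closure, (D - lambda I) has bounded inverse (the diagonal entries 1/(d_n - lambda) are bounded). For our sequence d_n = 27/n^2, n = 1, 2, 3, ...:
  - {d_n} = {27/n^2 : n ≥ 1}; the only limit point is 0
  - closure = {27/n^2 : n ≥ 1} ∪ {0}
For the norm: a diagonal operator has ||D|| = sup_n |d_n|. Here d_n = 27/n^2 is positive and decreasing, so sup_n |d_n| = d_1 = 27. So ||D|| = 27.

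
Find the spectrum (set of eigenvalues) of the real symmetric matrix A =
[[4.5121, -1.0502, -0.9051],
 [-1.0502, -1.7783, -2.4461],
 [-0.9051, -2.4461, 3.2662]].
sigma(A) ≈ {-3, 4, 5}

A is real symmetric, so its spectrum consists of real eigenvalues. Expanding the characteristic polynomial of the displayed matrix gives
  det(λ I - A) = p(λ) = λ^3 + (-6)λ^2 + (-7)λ + (60.0011).
Solving p(λ) = 0 yields eigenvalues ≈ -3, 4, 5. (A is shown rounded to 4 decimals, so these recover the underlying integer eigenvalues to within that precision.)
Verification: the trace of A = 6 equals the sum of eigenvalues 6, and det(A) ≈ -60.0011 matches the eigenvalue product -60.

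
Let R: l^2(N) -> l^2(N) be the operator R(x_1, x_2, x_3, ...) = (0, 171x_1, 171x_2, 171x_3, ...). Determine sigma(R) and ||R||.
sigma(R) = closed disk {z in C : |z| ≤ 171}; ||R|| = 171

Note R = 171·U where U is the unit right shift (U x)_k = x_{k-1} (with x_0 := 0); so ||R|| = 171||U|| and sigma(R) = 171·sigma(U). ||R x||^2 = sum_{k≥1} |171x_k|^2 = 29241||x||^2, so ||R|| = 171 and sigma(R) ⊂ {|z| ≤ 171}. For any |lambda| < 171, the equation (R - lambda I) x = 0 forces x_1 = 0, then 171x_k = lambda x_{k+1} ⇒ x = 0, so R has no eigenvalues. But (R - lambda I) is not surjective for |lambda| < 171: solving (R - lambda I) x = e_1 would require x_n proportional to (lambda/171)^(-n), which is not in l^2. So every |lambda| < 171 lies in the residual spectrum. The boundary |lambda| = 171 is in the approximate point spectrum (the spectrum is closed). Hence sigma(R) is the closed disk of radius 171.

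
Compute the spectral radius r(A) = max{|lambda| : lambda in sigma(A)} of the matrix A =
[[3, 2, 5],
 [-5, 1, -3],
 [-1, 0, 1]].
r(A) ≈ 4.1134

The eigenvalues of A are the roots of its characteristic polynomial. With M = A (coefficients from the trace, the sum of principal 2x2 minors, and det A):
  p(λ) = det(λ I - M) = λ^3 - 5λ^2 + 22λ - 24.
No integer candidate from the rational root theorem (±divisors of 24) is a root, so the roots are irrational. The cubic discriminant is Δ = -10524 < 0, so there is one real root and a complex-conjugate pair. p(1) = -6 and p(2) = 8 have opposite signs, so a root lies in (1, 2); Newton's method refines it to λ ≈ 1.4185. Dividing out (λ - (1.4185)) leaves approximately λ^2 - 3.5815λ + 16.9197. For λ^2 - 3.5815λ + 16.9197 the discriminant is -54.8515. It is negative, so the remaining roots are the complex-conjugate pair λ ≈ 1.7908 ± 3.7031i. Their product equals the constant term, so |λ|^2 ≈ 16.9197 and |λ| ≈ 4.1134.
Thus the eigenvalues (to 4 decimals) are 1.4185 (modulus 1.4185); 1.7908 ± 3.7031i (modulus 4.1134). The spectral radius is the largest modulus: r(A) ≈ 4.1134. (Cross-check: r(A) ≤ ||A||_2 ≈ 8.0337; equality holds whenever A is normal, though it can also hold for some non-normal A.)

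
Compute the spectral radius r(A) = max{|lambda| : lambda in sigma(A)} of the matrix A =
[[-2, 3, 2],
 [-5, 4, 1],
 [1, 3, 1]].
r(A) ≈ 3.5265

The eigenvalues of A are the roots of its characteristic polynomial. With M = A (coefficients from the trace, the sum of principal 2x2 minors, and det A):
  p(λ) = det(λ I - M) = λ^3 - 3λ^2 + 4λ + 22.
No integer candidate from the rational root theorem (±divisors of 22) is a root, so the roots are irrational. The cubic discriminant is Δ = -15556 < 0, so there is one real root and a complex-conjugate pair. p(-2) = -6 and p(-1) = 14 have opposite signs, so a root lies in (-2, -1); Newton's method refines it to λ ≈ -1.769. Dividing out (λ - (-1.769)) leaves approximately λ^2 - 4.769λ + 12.4364. For λ^2 - 4.769λ + 12.4364 the discriminant is -27.0021. It is negative, so the remaining roots are the complex-conjugate pair λ ≈ 2.3845 ± 2.5982i. Their product equals the constant term, so |λ|^2 ≈ 12.4364 and |λ| ≈ 3.5265.
Thus the eigenvalues (to 4 decimals) are -1.769 (modulus 1.769); 2.3845 ± 2.5982i (modulus 3.5265). The spectral radius is the largest modulus: r(A) ≈ 3.5265. (Cross-check: r(A) ≤ ||A||_2 ≈ 7.7015; equality holds whenever A is normal, though it can also hold for some non-normal A.)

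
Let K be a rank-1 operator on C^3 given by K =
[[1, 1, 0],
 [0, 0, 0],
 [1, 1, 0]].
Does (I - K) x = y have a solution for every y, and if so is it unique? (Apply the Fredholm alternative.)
(I - K) is singular (det(I - K) = 0, i.e. 1 ∈ sigma(K)). (I - K) x = y is solvable iff y ⊥ ker((I - K)^*) = span{(1, 1, 0)}, i.e. iff y_1 + y_2 = 0. When solvable, the solutions are x = y + c·(1, 0, 1), c arbitrary (ker(I - K) = span{(1, 0, 1)}, dimension 1).

K has rank 1, so it is an outer product K = u v^T: every row of K is a multiple of one row vector. Reading off the entries, u = (1, 0, 1) and v = (1, 1, 0) (row i of K equals u_i·v^T). A rank-one matrix u v^T satisfies K u = u (v·u) and kills the (2)-dimensional subspace v^⊥, so its characteristic polynomial is lambda^2 (lambda - v·u) with v·u = tr K = 1. Hence the eigenvalues of I - K are 1 (multiplicity 2) and 1 - (1) = 0, so det(I - K) = 0. (Direct check: I - K =
[[0, -1, 0],
 [0, 1, 0],
 [-1, -1, 1]]
has determinant 0.) So 1 is an eigenvalue of K and (I - K) is not invertible. The finite-dimensional Fredholm alternative says: either (I - K) is invertible, or ker(I - K) ≠ {0} and then range(I - K) = ker((I - K)^*)^⊥, with dim ker(I - K) = dim ker((I - K)^*). We are in the second case, so we need both kernels. Kernel of I - K: (I - K) u = u - u (v·u) = u - u = 0, so ker(I - K) = span{u} = span{(1, 0, 1)} (it is exactly 1-dimensional because rank(I - K) = 2). Kernel of the adjoint: K is real, so (I - K)^* = I - K^T = I - v u^T, and (I - v u^T) v = v - v (u·v) = 0; hence ker((I - K)^*) = span{v} = span{(1, 1, 0)}. Therefore (I - K) x = y is solvable iff <y, v> = 0, i.e. iff y_1 + y_2 = 0. When this holds, K y = u (v·y) = 0, so (I - K) y = y and x = y is a particular solution; the full solution set is the line x = y + c·u = y + c·(1, 0, 1), c ∈ C.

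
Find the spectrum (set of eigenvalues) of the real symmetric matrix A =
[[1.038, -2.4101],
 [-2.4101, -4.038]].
sigma(A) ≈ {-5, 2}

A is real symmetric, so its spectrum consists of real eigenvalues. Expanding the characteristic polynomial of the displayed matrix gives
  det(λ I - A) = p(λ) = λ^2 + (3)λ + (-10).
Solving p(λ) = 0 yields eigenvalues ≈ -5, 2. (A is shown rounded to 4 decimals, so these recover the underlying integer eigenvalues to within that precision.)
Verification: the trace of A = -3 equals the sum of eigenvalues -3, and det(A) ≈ -10.0000 matches the eigenvalue product -10.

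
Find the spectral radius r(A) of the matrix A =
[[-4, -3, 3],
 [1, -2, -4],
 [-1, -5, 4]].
r(A) ≈ 5.8276

The eigenvalues of A are the roots of its characteristic polynomial. With M = A (coefficients from the trace, the sum of principal 2x2 minors, and det A):
  p(λ) = det(λ I - M) = λ^3 + 2λ^2 - 30λ - 91.
No integer candidate from the rational root theorem (±divisors of 91) is a root, so the roots are irrational. The cubic discriminant is Δ = -10795 < 0, so there is one real root and a complex-conjugate pair. p(5) = -66 and p(6) = 17 have opposite signs, so a root lies in (5, 6); Newton's method refines it to λ ≈ 5.8276. Dividing out (λ - (5.8276)) leaves approximately λ^2 + 7.8276λ + 15.6155. For λ^2 + 7.8276λ + 15.6155 the discriminant is -1.1913. It is negative, so the remaining roots are the complex-conjugate pair λ ≈ -3.9138 ± 0.5457i. Their product equals the constant term, so |λ|^2 ≈ 15.6155 and |λ| ≈ 3.9516.
Thus the eigenvalues (to 4 decimals) are 5.8276 (modulus 5.8276); -3.9138 ± 0.5457i (modulus 3.9516). The spectral radius is the largest modulus: r(A) ≈ 5.8276. (Cross-check: r(A) ≤ ||A||_2 ≈ 8.4865; equality holds whenever A is normal, though it can also hold for some non-normal A.)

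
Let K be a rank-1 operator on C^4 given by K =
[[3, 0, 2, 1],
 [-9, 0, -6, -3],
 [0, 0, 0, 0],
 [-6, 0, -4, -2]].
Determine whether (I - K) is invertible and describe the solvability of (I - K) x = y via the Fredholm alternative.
(I - K) is singular (det(I - K) = 0, i.e. 1 ∈ sigma(K)). (I - K) x = y is solvable iff y ⊥ ker((I - K)^*) = span{(3, 0, 2, 1)}, i.e. iff 3y_1 + 2y_3 + y_4 = 0. When solvable, the solutions are x = y + c·(1, -3, 0, -2), c arbitrary (ker(I - K) = span{(1, -3, 0, -2)}, dimension 1).

K has rank 1, so it is an outer product K = u v^T: every row of K is a multiple of one row vector. Reading off the entries, u = (1, -3, 0, -2) and v = (3, 0, 2, 1) (row i of K equals u_i·v^T). A rank-one matrix u v^T satisfies K u = u (v·u) and kills the (3)-dimensional subspace v^⊥, so its characteristic polynomial is lambda^3 (lambda - v·u) with v·u = tr K = 1. Hence the eigenvalues of I - K are 1 (multiplicity 3) and 1 - (1) = 0, so det(I - K) = 0. (Direct check: I - K =
[[-2, 0, -2, -1],
 [9, 1, 6, 3],
 [0, 0, 1, 0],
 [6, 0, 4, 3]]
has determinant 0.) So 1 is an eigenvalue of K and (I - K) is not invertible. The finite-dimensional Fredholm alternative says: either (I - K) is invertible, or ker(I - K) ≠ {0} and then range(I - K) = ker((I - K)^*)^⊥, with dim ker(I - K) = dim ker((I - K)^*). We are in the second case, so we need both kernels. Kernel of I - K: (I - K) u = u - u (v·u) = u - u = 0, so ker(I - K) = span{u} = span{(1, -3, 0, -2)} (it is exactly 1-dimensional because rank(I - K) = 3). Kernel of the adjoint: K is real, so (I - K)^* = I - K^T = I - v u^T, and (I - v u^T) v = v - v (u·v) = 0; hence ker((I - K)^*) = span{v} = span{(3, 0, 2, 1)}. Therefore (I - K) x = y is solvable iff <y, v> = 0, i.e. iff 3y_1 + 2y_3 + y_4 = 0. When this holds, K y = u (v·y) = 0, so (I - K) y = y and x = y is a particular solution; the full solution set is the line x = y + c·u = y + c·(1, -3, 0, -2), c ∈ C.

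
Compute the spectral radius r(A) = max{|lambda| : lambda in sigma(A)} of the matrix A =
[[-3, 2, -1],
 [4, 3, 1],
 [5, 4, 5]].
r(A) ≈ 5.868

The eigenvalues of A are the roots of its characteristic polynomial. With M = A (coefficients from the trace, the sum of principal 2x2 minors, and det A):
  p(λ) = det(λ I - M) = λ^3 - 5λ^2 - 16λ + 64.
No integer candidate from the rational root theorem (±divisors of 64) is a root, so the roots are irrational. The cubic discriminant is Δ = 36352 > 0, so there are three distinct real roots. p(-4) = -16 and p(-3) = 40 have opposite signs, so a root lies in (-4, -3); Newton's method refines it to λ ≈ -3.7649. p(2) = 20 and p(3) = -2 have opposite signs, so a root lies in (2, 3); Newton's method refines it to λ ≈ 2.8969. p(5) = -16 and p(6) = 4 have opposite signs, so a root lies in (5, 6); Newton's method refines it to λ ≈ 5.868. Check (Vieta): the three roots sum to 5, matching tr M = 5.
Thus the eigenvalues (to 4 decimals) are -3.7649 (modulus 3.7649); 2.8969 (modulus 2.8969); 5.868 (modulus 5.868). The spectral radius is the largest modulus: r(A) ≈ 5.868. (Cross-check: r(A) ≤ ||A||_2 ≈ 9.5173; equality holds whenever A is normal, though it can also hold for some non-normal A.)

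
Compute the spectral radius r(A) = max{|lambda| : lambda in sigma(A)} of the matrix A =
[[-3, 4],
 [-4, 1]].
r(A) = sqrt(13) ≈ 3.6056

The eigenvalues of A are the roots of its characteristic polynomial. With M = A (coefficients from the trace and determinant):
  p(λ) = det(λ I - M) = λ^2 + 2λ + 13.
For λ^2 + 2λ + 13 the discriminant is -48. It is negative, so the roots are the complex-conjugate pair λ = -1 ± (sqrt(48)/2) i ≈ -1 ± 3.4641i. For a conjugate pair the product of the roots equals the constant term, so |λ|^2 = 13 and |λ| = sqrt(13) ≈ 3.6056.
Thus the eigenvalues (to 4 decimals) are -1 ± 3.4641i (modulus 3.6056). The spectral radius is the largest modulus: r(A) = sqrt(13) ≈ 3.6056. (Cross-check: r(A) ≤ ||A||_2 ≈ 6.1231; equality holds whenever A is normal, though it can also hold for some non-normal A.)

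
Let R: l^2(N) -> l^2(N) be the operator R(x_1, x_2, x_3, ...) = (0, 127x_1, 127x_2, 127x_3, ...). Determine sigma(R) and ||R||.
sigma(R) = closed disk {z in C : |z| ≤ 127}; ||R|| = 127

Note R = 127·U where U is the unit right shift (U x)_k = x_{k-1} (with x_0 := 0); so ||R|| = 127||U|| and sigma(R) = 127·sigma(U). ||R x||^2 = sum_{k≥1} |127x_k|^2 = 16129||x||^2, so ||R|| = 127 and sigma(R) ⊂ {|z| ≤ 127}. For any |lambda| < 127, the equation (R - lambda I) x = 0 forces x_1 = 0, then 127x_k = lambda x_{k+1} ⇒ x = 0, so R has no eigenvalues. But (R - lambda I) is not surjective for |lambda| < 127: solving (R - lambda I) x = e_1 would require x_n proportional to (lambda/127)^(-n), which is not in l^2. So every |lambda| < 127 lies in the residual spectrum. The boundary |lambda| = 127 is in the approximate point spectrum (the spectrum is closed). Hence sigma(R) is the closed disk of radius 127.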